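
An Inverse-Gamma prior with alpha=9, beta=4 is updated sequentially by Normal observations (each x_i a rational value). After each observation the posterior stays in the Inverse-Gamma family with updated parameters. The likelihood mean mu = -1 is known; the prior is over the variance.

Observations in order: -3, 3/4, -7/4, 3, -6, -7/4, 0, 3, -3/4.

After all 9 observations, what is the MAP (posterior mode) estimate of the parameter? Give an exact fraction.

297/116

obs 1: x=-3 → posterior Inverse-Gamma(19/2, 6)
obs 2: x=3/4 → posterior Inverse-Gamma(10, 241/32)
obs 3: x=-7/4 → posterior Inverse-Gamma(21/2, 125/16)
obs 4: x=3 → posterior Inverse-Gamma(11, 253/16)
obs 5: x=-6 → posterior Inverse-Gamma(23/2, 453/16)
obs 6: x=-7/4 → posterior Inverse-Gamma(12, 915/32)
obs 7: x=0 → posterior Inverse-Gamma(25/2, 931/32)
obs 8: x=3 → posterior Inverse-Gamma(13, 1187/32)
obs 9: x=-3/4 → posterior Inverse-Gamma(27/2, 297/8)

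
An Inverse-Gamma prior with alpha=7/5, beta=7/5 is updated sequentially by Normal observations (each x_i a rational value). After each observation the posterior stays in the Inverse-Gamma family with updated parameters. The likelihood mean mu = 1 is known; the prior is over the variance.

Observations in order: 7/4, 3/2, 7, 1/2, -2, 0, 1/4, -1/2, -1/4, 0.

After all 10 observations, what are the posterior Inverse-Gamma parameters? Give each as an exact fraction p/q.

obs 1: x=7/4 → posterior Inverse-Gamma(19/10, 269/160)
obs 2: x=3/2 → posterior Inverse-Gamma(12/5, 289/160)
obs 3: x=7 → posterior Inverse-Gamma(29/10, 3169/160)
obs 4: x=1/2 → posterior Inverse-Gamma(17/5, 3189/160)
obs 5: x=-2 → posterior Inverse-Gamma(39/10, 3909/160)
obs 6: x=0 → posterior Inverse-Gamma(22/5, 3989/160)
obs 7: x=1/4 → posterior Inverse-Gamma(49/10, 2017/80)
obs 8: x=-1/2 → posterior Inverse-Gamma(27/5, 2107/80)
obs 9: x=-1/4 → posterior Inverse-Gamma(59/10, 4339/160)
obs 10: x=0 → posterior Inverse-Gamma(32/5, 4419/160)

alpha=32/5, beta=4419/160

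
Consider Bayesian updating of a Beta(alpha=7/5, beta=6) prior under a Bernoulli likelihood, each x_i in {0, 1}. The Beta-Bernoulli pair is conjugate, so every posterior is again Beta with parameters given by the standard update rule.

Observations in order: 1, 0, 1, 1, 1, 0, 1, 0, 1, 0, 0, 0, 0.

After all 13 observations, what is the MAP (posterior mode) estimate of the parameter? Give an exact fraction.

8/23

obs 1: x=1 → posterior Beta(12/5, 6)
obs 2: x=0 → posterior Beta(12/5, 7)
obs 3: x=1 → posterior Beta(17/5, 7)
obs 4: x=1 → posterior Beta(22/5, 7)
obs 5: x=1 → posterior Beta(27/5, 7)
obs 6: x=0 → posterior Beta(27/5, 8)
obs 7: x=1 → posterior Beta(32/5, 8)
obs 8: x=0 → posterior Beta(32/5, 9)
obs 9: x=1 → posterior Beta(37/5, 9)
obs 10: x=0 → posterior Beta(37/5, 10)
obs 11: x=0 → posterior Beta(37/5, 11)
obs 12: x=0 → posterior Beta(37/5, 12)
obs 13: x=0 → posterior Beta(37/5, 13)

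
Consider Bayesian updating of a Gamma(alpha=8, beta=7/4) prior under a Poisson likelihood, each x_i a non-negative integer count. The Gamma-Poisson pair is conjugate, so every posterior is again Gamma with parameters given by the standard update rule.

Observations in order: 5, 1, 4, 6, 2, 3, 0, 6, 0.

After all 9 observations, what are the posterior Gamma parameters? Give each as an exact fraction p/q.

obs 1: x=5 → posterior Gamma(13, 11/4)
obs 2: x=1 → posterior Gamma(14, 15/4)
obs 3: x=4 → posterior Gamma(18, 19/4)
obs 4: x=6 → posterior Gamma(24, 23/4)
obs 5: x=2 → posterior Gamma(26, 27/4)
obs 6: x=3 → posterior Gamma(29, 31/4)
obs 7: x=0 → posterior Gamma(29, 35/4)
obs 8: x=6 → posterior Gamma(35, 39/4)
obs 9: x=0 → posterior Gamma(35, 43/4)

alpha=35, beta=43/4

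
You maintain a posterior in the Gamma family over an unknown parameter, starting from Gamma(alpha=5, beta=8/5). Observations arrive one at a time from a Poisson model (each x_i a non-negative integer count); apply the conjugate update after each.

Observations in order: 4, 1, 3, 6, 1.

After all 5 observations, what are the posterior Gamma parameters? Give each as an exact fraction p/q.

alpha=20, beta=33/5

obs 1: x=4 → posterior Gamma(9, 13/5)
obs 2: x=1 → posterior Gamma(10, 18/5)
obs 3: x=3 → posterior Gamma(13, 23/5)
obs 4: x=6 → posterior Gamma(19, 28/5)
obs 5: x=1 → posterior Gamma(20, 33/5)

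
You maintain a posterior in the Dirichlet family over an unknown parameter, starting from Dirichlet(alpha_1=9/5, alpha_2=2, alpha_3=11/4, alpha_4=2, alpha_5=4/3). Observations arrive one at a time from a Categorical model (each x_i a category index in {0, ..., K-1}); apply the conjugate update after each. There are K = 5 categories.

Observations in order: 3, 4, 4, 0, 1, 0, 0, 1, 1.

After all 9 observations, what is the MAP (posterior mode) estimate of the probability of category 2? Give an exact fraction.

obs 1: x=3 → posterior Dirichlet(9/5, 2, 11/4, 3, 4/3)
obs 2: x=4 → posterior Dirichlet(9/5, 2, 11/4, 3, 7/3)
obs 3: x=4 → posterior Dirichlet(9/5, 2, 11/4, 3, 10/3)
obs 4: x=0 → posterior Dirichlet(14/5, 2, 11/4, 3, 10/3)
obs 5: x=1 → posterior Dirichlet(14/5, 3, 11/4, 3, 10/3)
obs 6: x=0 → posterior Dirichlet(19/5, 3, 11/4, 3, 10/3)
obs 7: x=0 → posterior Dirichlet(24/5, 3, 11/4, 3, 10/3)
obs 8: x=1 → posterior Dirichlet(24/5, 4, 11/4, 3, 10/3)
obs 9: x=1 → posterior Dirichlet(24/5, 5, 11/4, 3, 10/3)

15/119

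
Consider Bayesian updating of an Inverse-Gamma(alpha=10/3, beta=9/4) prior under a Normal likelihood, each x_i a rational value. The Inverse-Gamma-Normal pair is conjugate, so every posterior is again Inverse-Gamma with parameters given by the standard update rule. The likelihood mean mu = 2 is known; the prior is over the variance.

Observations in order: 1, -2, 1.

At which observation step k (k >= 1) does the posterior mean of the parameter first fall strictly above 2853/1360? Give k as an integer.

k = 2

obs 1: x=1 → posterior Inverse-Gamma(23/6, 11/4)
obs 2: x=-2 → posterior Inverse-Gamma(13/3, 43/4)
obs 3: x=1 → posterior Inverse-Gamma(29/6, 45/4)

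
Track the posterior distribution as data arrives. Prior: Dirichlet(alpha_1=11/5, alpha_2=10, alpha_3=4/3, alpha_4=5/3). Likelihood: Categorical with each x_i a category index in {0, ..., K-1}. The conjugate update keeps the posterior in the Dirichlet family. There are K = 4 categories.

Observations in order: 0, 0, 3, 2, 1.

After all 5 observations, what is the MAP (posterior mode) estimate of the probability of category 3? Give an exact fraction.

25/243

obs 1: x=0 → posterior Dirichlet(16/5, 10, 4/3, 5/3)
obs 2: x=0 → posterior Dirichlet(21/5, 10, 4/3, 5/3)
obs 3: x=3 → posterior Dirichlet(21/5, 10, 4/3, 8/3)
obs 4: x=2 → posterior Dirichlet(21/5, 10, 7/3, 8/3)
obs 5: x=1 → posterior Dirichlet(21/5, 11, 7/3, 8/3)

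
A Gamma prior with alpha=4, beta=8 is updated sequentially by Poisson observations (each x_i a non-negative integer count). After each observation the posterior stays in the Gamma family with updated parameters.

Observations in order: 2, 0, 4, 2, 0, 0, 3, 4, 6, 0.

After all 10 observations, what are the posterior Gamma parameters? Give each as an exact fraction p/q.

alpha=25, beta=18

obs 1: x=2 → posterior Gamma(6, 9)
obs 2: x=0 → posterior Gamma(6, 10)
obs 3: x=4 → posterior Gamma(10, 11)
obs 4: x=2 → posterior Gamma(12, 12)
obs 5: x=0 → posterior Gamma(12, 13)
obs 6: x=0 → posterior Gamma(12, 14)
obs 7: x=3 → posterior Gamma(15, 15)
obs 8: x=4 → posterior Gamma(19, 16)
obs 9: x=6 → posterior Gamma(25, 17)
obs 10: x=0 → posterior Gamma(25, 18)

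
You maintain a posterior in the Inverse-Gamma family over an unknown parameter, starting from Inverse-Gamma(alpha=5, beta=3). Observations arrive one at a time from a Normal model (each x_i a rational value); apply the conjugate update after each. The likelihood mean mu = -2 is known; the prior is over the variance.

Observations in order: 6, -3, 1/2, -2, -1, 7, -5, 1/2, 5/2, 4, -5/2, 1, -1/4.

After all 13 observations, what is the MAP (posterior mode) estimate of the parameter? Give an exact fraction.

obs 1: x=6 → posterior Inverse-Gamma(11/2, 35)
obs 2: x=-3 → posterior Inverse-Gamma(6, 71/2)
obs 3: x=1/2 → posterior Inverse-Gamma(13/2, 309/8)
obs 4: x=-2 → posterior Inverse-Gamma(7, 309/8)
obs 5: x=-1 → posterior Inverse-Gamma(15/2, 313/8)
obs 6: x=7 → posterior Inverse-Gamma(8, 637/8)
obs 7: x=-5 → posterior Inverse-Gamma(17/2, 673/8)
obs 8: x=1/2 → posterior Inverse-Gamma(9, 349/4)
obs 9: x=5/2 → posterior Inverse-Gamma(19/2, 779/8)
obs 10: x=4 → posterior Inverse-Gamma(10, 923/8)
obs 11: x=-5/2 → posterior Inverse-Gamma(21/2, 231/2)
obs 12: x=1 → posterior Inverse-Gamma(11, 120)
obs 13: x=-1/4 → posterior Inverse-Gamma(23/2, 3889/32)

3889/400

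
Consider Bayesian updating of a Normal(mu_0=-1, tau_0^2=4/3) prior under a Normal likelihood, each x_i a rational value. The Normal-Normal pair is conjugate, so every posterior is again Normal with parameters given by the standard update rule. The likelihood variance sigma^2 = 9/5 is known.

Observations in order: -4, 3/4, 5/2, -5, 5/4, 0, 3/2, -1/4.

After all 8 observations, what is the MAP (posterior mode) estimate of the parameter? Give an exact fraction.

obs 1: x=-4 → posterior Normal(-107/47, 36/47)
obs 2: x=3/4 → posterior Normal(-92/67, 36/67)
obs 3: x=5/2 → posterior Normal(-14/29, 12/29)
obs 4: x=-5 → posterior Normal(-142/107, 36/107)
obs 5: x=5/4 → posterior Normal(-117/127, 36/127)
obs 6: x=0 → posterior Normal(-39/49, 12/49)
obs 7: x=3/2 → posterior Normal(-87/167, 36/167)
obs 8: x=-1/4 → posterior Normal(-92/187, 36/187)

-92/187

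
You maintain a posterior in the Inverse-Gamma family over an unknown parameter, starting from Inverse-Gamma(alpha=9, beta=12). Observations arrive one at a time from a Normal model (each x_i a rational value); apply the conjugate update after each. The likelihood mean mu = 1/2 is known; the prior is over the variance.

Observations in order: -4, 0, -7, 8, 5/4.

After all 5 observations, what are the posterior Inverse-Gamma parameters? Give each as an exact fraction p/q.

alpha=23/2, beta=2521/32

obs 1: x=-4 → posterior Inverse-Gamma(19/2, 177/8)
obs 2: x=0 → posterior Inverse-Gamma(10, 89/4)
obs 3: x=-7 → posterior Inverse-Gamma(21/2, 403/8)
obs 4: x=8 → posterior Inverse-Gamma(11, 157/2)
obs 5: x=5/4 → posterior Inverse-Gamma(23/2, 2521/32)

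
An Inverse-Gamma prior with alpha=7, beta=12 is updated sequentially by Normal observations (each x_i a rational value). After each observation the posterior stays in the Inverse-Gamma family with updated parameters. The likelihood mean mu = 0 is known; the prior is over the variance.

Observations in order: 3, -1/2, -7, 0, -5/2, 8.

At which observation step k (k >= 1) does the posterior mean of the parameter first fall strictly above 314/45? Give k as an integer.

k = 6

obs 1: x=3 → posterior Inverse-Gamma(15/2, 33/2)
obs 2: x=-1/2 → posterior Inverse-Gamma(8, 133/8)
obs 3: x=-7 → posterior Inverse-Gamma(17/2, 329/8)
obs 4: x=0 → posterior Inverse-Gamma(9, 329/8)
obs 5: x=-5/2 → posterior Inverse-Gamma(19/2, 177/4)
obs 6: x=8 → posterior Inverse-Gamma(10, 305/4)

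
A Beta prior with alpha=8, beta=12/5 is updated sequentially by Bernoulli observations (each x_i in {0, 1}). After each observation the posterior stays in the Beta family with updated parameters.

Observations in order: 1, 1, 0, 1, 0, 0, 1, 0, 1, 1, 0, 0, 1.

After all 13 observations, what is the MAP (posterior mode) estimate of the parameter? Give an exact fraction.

obs 1: x=1 → posterior Beta(9, 12/5)
obs 2: x=1 → posterior Beta(10, 12/5)
obs 3: x=0 → posterior Beta(10, 17/5)
obs 4: x=1 → posterior Beta(11, 17/5)
obs 5: x=0 → posterior Beta(11, 22/5)
obs 6: x=0 → posterior Beta(11, 27/5)
obs 7: x=1 → posterior Beta(12, 27/5)
obs 8: x=0 → posterior Beta(12, 32/5)
obs 9: x=1 → posterior Beta(13, 32/5)
obs 10: x=1 → posterior Beta(14, 32/5)
obs 11: x=0 → posterior Beta(14, 37/5)
obs 12: x=0 → posterior Beta(14, 42/5)
obs 13: x=1 → posterior Beta(15, 42/5)

70/107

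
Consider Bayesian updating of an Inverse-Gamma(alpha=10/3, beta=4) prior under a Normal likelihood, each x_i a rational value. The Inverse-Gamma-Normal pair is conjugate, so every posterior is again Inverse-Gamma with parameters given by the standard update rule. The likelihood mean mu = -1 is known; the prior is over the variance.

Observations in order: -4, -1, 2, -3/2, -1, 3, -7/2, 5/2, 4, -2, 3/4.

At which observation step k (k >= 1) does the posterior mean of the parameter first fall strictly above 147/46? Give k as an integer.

obs 1: x=-4 → posterior Inverse-Gamma(23/6, 17/2)
obs 2: x=-1 → posterior Inverse-Gamma(13/3, 17/2)
obs 3: x=2 → posterior Inverse-Gamma(29/6, 13)
obs 4: x=-3/2 → posterior Inverse-Gamma(16/3, 105/8)
obs 5: x=-1 → posterior Inverse-Gamma(35/6, 105/8)
obs 6: x=3 → posterior Inverse-Gamma(19/3, 169/8)
obs 7: x=-7/2 → posterior Inverse-Gamma(41/6, 97/4)
obs 8: x=5/2 → posterior Inverse-Gamma(22/3, 243/8)
obs 9: x=4 → posterior Inverse-Gamma(47/6, 343/8)
obs 10: x=-2 → posterior Inverse-Gamma(25/3, 347/8)
obs 11: x=3/4 → posterior Inverse-Gamma(53/6, 1437/32)

k = 3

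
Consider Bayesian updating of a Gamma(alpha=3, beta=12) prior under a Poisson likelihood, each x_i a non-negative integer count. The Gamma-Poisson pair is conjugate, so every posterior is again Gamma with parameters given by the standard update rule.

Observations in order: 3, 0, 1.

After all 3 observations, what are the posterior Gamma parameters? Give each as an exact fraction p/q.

alpha=7, beta=15

obs 1: x=3 → posterior Gamma(6, 13)
obs 2: x=0 → posterior Gamma(6, 14)
obs 3: x=1 → posterior Gamma(7, 15)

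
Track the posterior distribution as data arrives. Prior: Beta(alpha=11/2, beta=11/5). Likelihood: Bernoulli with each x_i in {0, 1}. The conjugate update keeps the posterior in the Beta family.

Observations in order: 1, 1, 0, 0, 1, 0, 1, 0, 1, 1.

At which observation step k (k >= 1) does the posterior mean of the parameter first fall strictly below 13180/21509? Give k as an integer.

k = 8

obs 1: x=1 → posterior Beta(13/2, 11/5)
obs 2: x=1 → posterior Beta(15/2, 11/5)
obs 3: x=0 → posterior Beta(15/2, 16/5)
obs 4: x=0 → posterior Beta(15/2, 21/5)
obs 5: x=1 → posterior Beta(17/2, 21/5)
obs 6: x=0 → posterior Beta(17/2, 26/5)
obs 7: x=1 → posterior Beta(19/2, 26/5)
obs 8: x=0 → posterior Beta(19/2, 31/5)
obs 9: x=1 → posterior Beta(21/2, 31/5)
obs 10: x=1 → posterior Beta(23/2, 31/5)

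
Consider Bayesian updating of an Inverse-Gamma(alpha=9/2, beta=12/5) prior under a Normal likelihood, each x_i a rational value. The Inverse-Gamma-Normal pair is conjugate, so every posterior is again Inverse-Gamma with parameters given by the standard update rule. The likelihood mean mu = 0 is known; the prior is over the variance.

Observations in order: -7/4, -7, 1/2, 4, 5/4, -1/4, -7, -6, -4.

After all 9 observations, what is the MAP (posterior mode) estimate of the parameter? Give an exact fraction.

obs 1: x=-7/4 → posterior Inverse-Gamma(5, 629/160)
obs 2: x=-7 → posterior Inverse-Gamma(11/2, 4549/160)
obs 3: x=1/2 → posterior Inverse-Gamma(6, 4569/160)
obs 4: x=4 → posterior Inverse-Gamma(13/2, 5849/160)
obs 5: x=5/4 → posterior Inverse-Gamma(7, 2987/80)
obs 6: x=-1/4 → posterior Inverse-Gamma(15/2, 5979/160)
obs 7: x=-7 → posterior Inverse-Gamma(8, 9899/160)
obs 8: x=-6 → posterior Inverse-Gamma(17/2, 12779/160)
obs 9: x=-4 → posterior Inverse-Gamma(9, 14059/160)

14059/1600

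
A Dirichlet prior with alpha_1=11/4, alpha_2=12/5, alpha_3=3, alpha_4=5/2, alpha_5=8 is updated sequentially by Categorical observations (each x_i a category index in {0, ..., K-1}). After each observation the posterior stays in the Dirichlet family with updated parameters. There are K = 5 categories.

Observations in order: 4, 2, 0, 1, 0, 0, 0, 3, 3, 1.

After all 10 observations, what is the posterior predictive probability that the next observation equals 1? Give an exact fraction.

obs 1: x=4 → posterior Dirichlet(11/4, 12/5, 3, 5/2, 9)
obs 2: x=2 → posterior Dirichlet(11/4, 12/5, 4, 5/2, 9)
obs 3: x=0 → posterior Dirichlet(15/4, 12/5, 4, 5/2, 9)
obs 4: x=1 → posterior Dirichlet(15/4, 17/5, 4, 5/2, 9)
obs 5: x=0 → posterior Dirichlet(19/4, 17/5, 4, 5/2, 9)
obs 6: x=0 → posterior Dirichlet(23/4, 17/5, 4, 5/2, 9)
obs 7: x=0 → posterior Dirichlet(27/4, 17/5, 4, 5/2, 9)
obs 8: x=3 → posterior Dirichlet(27/4, 17/5, 4, 7/2, 9)
obs 9: x=3 → posterior Dirichlet(27/4, 17/5, 4, 9/2, 9)
obs 10: x=1 → posterior Dirichlet(27/4, 22/5, 4, 9/2, 9)

88/573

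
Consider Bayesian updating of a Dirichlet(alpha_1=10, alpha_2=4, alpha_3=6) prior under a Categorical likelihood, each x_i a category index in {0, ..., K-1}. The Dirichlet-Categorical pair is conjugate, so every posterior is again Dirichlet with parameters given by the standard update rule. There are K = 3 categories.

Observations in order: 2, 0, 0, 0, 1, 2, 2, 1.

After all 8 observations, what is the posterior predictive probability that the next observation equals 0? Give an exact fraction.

13/28

obs 1: x=2 → posterior Dirichlet(10, 4, 7)
obs 2: x=0 → posterior Dirichlet(11, 4, 7)
obs 3: x=0 → posterior Dirichlet(12, 4, 7)
obs 4: x=0 → posterior Dirichlet(13, 4, 7)
obs 5: x=1 → posterior Dirichlet(13, 5, 7)
obs 6: x=2 → posterior Dirichlet(13, 5, 8)
obs 7: x=2 → posterior Dirichlet(13, 5, 9)
obs 8: x=1 → posterior Dirichlet(13, 6, 9)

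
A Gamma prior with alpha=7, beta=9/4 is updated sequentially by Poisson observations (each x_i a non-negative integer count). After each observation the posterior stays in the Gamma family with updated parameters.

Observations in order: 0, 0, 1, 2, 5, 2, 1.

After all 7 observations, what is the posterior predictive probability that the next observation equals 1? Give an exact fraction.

obs 1: x=0 → posterior Gamma(7, 13/4)
obs 2: x=0 → posterior Gamma(7, 17/4)
obs 3: x=1 → posterior Gamma(8, 21/4)
obs 4: x=2 → posterior Gamma(10, 25/4)
obs 5: x=5 → posterior Gamma(15, 29/4)
obs 6: x=2 → posterior Gamma(17, 33/4)
obs 7: x=1 → posterior Gamma(18, 37/4)

1216083874360557653996647386888/4394336169668803158610484050361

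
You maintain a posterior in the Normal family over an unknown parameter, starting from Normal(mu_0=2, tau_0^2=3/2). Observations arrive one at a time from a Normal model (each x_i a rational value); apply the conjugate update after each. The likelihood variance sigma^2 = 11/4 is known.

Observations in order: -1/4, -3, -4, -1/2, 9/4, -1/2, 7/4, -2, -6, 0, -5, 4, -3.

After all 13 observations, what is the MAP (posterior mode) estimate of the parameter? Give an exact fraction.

-151/178

obs 1: x=-1/4 → posterior Normal(41/34, 33/34)
obs 2: x=-3 → posterior Normal(5/46, 33/46)
obs 3: x=-4 → posterior Normal(-43/58, 33/58)
obs 4: x=-1/2 → posterior Normal(-7/10, 33/70)
obs 5: x=9/4 → posterior Normal(-11/41, 33/82)
obs 6: x=-1/2 → posterior Normal(-14/47, 33/94)
obs 7: x=7/4 → posterior Normal(-7/106, 33/106)
obs 8: x=-2 → posterior Normal(-31/118, 33/118)
obs 9: x=-6 → posterior Normal(-103/130, 33/130)
obs 10: x=0 → posterior Normal(-103/142, 33/142)
obs 11: x=-5 → posterior Normal(-163/154, 3/14)
obs 12: x=4 → posterior Normal(-115/166, 33/166)
obs 13: x=-3 → posterior Normal(-151/178, 33/178)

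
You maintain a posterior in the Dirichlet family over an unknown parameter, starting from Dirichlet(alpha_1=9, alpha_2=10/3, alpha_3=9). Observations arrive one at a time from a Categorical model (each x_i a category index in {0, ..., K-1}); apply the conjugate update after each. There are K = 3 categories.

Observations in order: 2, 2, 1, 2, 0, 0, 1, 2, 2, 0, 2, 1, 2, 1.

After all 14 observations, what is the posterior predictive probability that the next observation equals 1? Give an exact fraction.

11/53

obs 1: x=2 → posterior Dirichlet(9, 10/3, 10)
obs 2: x=2 → posterior Dirichlet(9, 10/3, 11)
obs 3: x=1 → posterior Dirichlet(9, 13/3, 11)
obs 4: x=2 → posterior Dirichlet(9, 13/3, 12)
obs 5: x=0 → posterior Dirichlet(10, 13/3, 12)
obs 6: x=0 → posterior Dirichlet(11, 13/3, 12)
obs 7: x=1 → posterior Dirichlet(11, 16/3, 12)
obs 8: x=2 → posterior Dirichlet(11, 16/3, 13)
obs 9: x=2 → posterior Dirichlet(11, 16/3, 14)
obs 10: x=0 → posterior Dirichlet(12, 16/3, 14)
obs 11: x=2 → posterior Dirichlet(12, 16/3, 15)
obs 12: x=1 → posterior Dirichlet(12, 19/3, 15)
obs 13: x=2 → posterior Dirichlet(12, 19/3, 16)
obs 14: x=1 → posterior Dirichlet(12, 22/3, 16)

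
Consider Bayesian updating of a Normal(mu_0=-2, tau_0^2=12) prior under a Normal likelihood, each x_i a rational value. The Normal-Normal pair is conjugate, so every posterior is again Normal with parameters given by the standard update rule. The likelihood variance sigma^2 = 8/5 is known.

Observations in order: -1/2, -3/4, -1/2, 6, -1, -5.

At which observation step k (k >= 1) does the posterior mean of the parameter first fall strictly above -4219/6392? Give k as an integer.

k = 3

obs 1: x=-1/2 → posterior Normal(-23/34, 24/17)
obs 2: x=-3/4 → posterior Normal(-91/128, 3/4)
obs 3: x=-1/2 → posterior Normal(-121/188, 24/47)
obs 4: x=6 → posterior Normal(239/248, 12/31)
obs 5: x=-1 → posterior Normal(179/308, 24/77)
obs 6: x=-5 → posterior Normal(-121/368, 6/23)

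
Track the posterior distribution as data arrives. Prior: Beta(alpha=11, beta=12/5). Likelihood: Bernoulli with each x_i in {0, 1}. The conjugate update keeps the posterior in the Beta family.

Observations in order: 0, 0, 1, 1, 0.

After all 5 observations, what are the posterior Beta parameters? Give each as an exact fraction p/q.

alpha=13, beta=27/5

obs 1: x=0 → posterior Beta(11, 17/5)
obs 2: x=0 → posterior Beta(11, 22/5)
obs 3: x=1 → posterior Beta(12, 22/5)
obs 4: x=1 → posterior Beta(13, 22/5)
obs 5: x=0 → posterior Beta(13, 27/5)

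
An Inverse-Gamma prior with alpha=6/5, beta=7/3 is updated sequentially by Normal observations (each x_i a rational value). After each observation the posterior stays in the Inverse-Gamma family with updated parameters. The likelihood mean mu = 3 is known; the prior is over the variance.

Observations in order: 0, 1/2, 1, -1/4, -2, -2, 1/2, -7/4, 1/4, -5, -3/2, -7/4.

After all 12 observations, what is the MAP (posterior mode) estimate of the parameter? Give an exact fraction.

obs 1: x=0 → posterior Inverse-Gamma(17/10, 41/6)
obs 2: x=1/2 → posterior Inverse-Gamma(11/5, 239/24)
obs 3: x=1 → posterior Inverse-Gamma(27/10, 287/24)
obs 4: x=-1/4 → posterior Inverse-Gamma(16/5, 1655/96)
obs 5: x=-2 → posterior Inverse-Gamma(37/10, 2855/96)
obs 6: x=-2 → posterior Inverse-Gamma(21/5, 4055/96)
obs 7: x=1/2 → posterior Inverse-Gamma(47/10, 4355/96)
obs 8: x=-7/4 → posterior Inverse-Gamma(26/5, 2719/48)
obs 9: x=1/4 → posterior Inverse-Gamma(57/10, 5801/96)
obs 10: x=-5 → posterior Inverse-Gamma(31/5, 8873/96)
obs 11: x=-3/2 → posterior Inverse-Gamma(67/10, 9845/96)
obs 12: x=-7/4 → posterior Inverse-Gamma(36/5, 683/6)

3415/246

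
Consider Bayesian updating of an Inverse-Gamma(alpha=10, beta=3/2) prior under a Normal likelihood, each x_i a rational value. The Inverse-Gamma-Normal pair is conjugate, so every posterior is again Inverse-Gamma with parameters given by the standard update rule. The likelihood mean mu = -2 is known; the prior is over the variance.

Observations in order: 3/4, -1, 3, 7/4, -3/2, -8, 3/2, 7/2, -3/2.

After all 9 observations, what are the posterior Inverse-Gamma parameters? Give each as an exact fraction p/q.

alpha=29/2, beta=1037/16

obs 1: x=3/4 → posterior Inverse-Gamma(21/2, 169/32)
obs 2: x=-1 → posterior Inverse-Gamma(11, 185/32)
obs 3: x=3 → posterior Inverse-Gamma(23/2, 585/32)
obs 4: x=7/4 → posterior Inverse-Gamma(12, 405/16)
obs 5: x=-3/2 → posterior Inverse-Gamma(25/2, 407/16)
obs 6: x=-8 → posterior Inverse-Gamma(13, 695/16)
obs 7: x=3/2 → posterior Inverse-Gamma(27/2, 793/16)
obs 8: x=7/2 → posterior Inverse-Gamma(14, 1035/16)
obs 9: x=-3/2 → posterior Inverse-Gamma(29/2, 1037/16)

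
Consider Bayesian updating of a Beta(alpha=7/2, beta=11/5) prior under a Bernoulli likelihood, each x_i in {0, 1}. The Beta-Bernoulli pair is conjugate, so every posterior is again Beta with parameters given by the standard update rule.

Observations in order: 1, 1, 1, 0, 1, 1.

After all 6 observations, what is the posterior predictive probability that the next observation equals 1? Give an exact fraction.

obs 1: x=1 → posterior Beta(9/2, 11/5)
obs 2: x=1 → posterior Beta(11/2, 11/5)
obs 3: x=1 → posterior Beta(13/2, 11/5)
obs 4: x=0 → posterior Beta(13/2, 16/5)
obs 5: x=1 → posterior Beta(15/2, 16/5)
obs 6: x=1 → posterior Beta(17/2, 16/5)

85/117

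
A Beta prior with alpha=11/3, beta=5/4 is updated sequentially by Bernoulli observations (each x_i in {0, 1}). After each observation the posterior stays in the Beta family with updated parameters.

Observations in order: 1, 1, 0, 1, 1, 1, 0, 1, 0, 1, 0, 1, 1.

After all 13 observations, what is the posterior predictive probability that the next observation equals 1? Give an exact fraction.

152/215

obs 1: x=1 → posterior Beta(14/3, 5/4)
obs 2: x=1 → posterior Beta(17/3, 5/4)
obs 3: x=0 → posterior Beta(17/3, 9/4)
obs 4: x=1 → posterior Beta(20/3, 9/4)
obs 5: x=1 → posterior Beta(23/3, 9/4)
obs 6: x=1 → posterior Beta(26/3, 9/4)
obs 7: x=0 → posterior Beta(26/3, 13/4)
obs 8: x=1 → posterior Beta(29/3, 13/4)
obs 9: x=0 → posterior Beta(29/3, 17/4)
obs 10: x=1 → posterior Beta(32/3, 17/4)
obs 11: x=0 → posterior Beta(32/3, 21/4)
obs 12: x=1 → posterior Beta(35/3, 21/4)
obs 13: x=1 → posterior Beta(38/3, 21/4)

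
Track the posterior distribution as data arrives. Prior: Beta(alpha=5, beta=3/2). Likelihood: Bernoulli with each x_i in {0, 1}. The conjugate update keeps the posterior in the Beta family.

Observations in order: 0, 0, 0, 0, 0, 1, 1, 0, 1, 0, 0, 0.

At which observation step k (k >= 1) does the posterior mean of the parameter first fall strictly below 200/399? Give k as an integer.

k = 4

obs 1: x=0 → posterior Beta(5, 5/2)
obs 2: x=0 → posterior Beta(5, 7/2)
obs 3: x=0 → posterior Beta(5, 9/2)
obs 4: x=0 → posterior Beta(5, 11/2)
obs 5: x=0 → posterior Beta(5, 13/2)
obs 6: x=1 → posterior Beta(6, 13/2)
obs 7: x=1 → posterior Beta(7, 13/2)
obs 8: x=0 → posterior Beta(7, 15/2)
obs 9: x=1 → posterior Beta(8, 15/2)
obs 10: x=0 → posterior Beta(8, 17/2)
obs 11: x=0 → posterior Beta(8, 19/2)
obs 12: x=0 → posterior Beta(8, 21/2)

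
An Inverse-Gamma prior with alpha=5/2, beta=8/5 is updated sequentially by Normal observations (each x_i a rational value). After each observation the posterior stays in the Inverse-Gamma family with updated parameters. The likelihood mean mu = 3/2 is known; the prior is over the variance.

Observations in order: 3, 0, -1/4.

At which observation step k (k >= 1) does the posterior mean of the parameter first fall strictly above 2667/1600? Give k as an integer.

obs 1: x=3 → posterior Inverse-Gamma(3, 109/40)
obs 2: x=0 → posterior Inverse-Gamma(7/2, 77/20)
obs 3: x=-1/4 → posterior Inverse-Gamma(4, 861/160)

k = 3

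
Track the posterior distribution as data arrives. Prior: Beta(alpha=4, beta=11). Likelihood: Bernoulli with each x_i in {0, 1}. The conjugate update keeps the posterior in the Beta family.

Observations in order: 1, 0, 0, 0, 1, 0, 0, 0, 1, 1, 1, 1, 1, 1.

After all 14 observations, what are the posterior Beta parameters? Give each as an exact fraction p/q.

alpha=12, beta=17

obs 1: x=1 → posterior Beta(5, 11)
obs 2: x=0 → posterior Beta(5, 12)
obs 3: x=0 → posterior Beta(5, 13)
obs 4: x=0 → posterior Beta(5, 14)
obs 5: x=1 → posterior Beta(6, 14)
obs 6: x=0 → posterior Beta(6, 15)
obs 7: x=0 → posterior Beta(6, 16)
obs 8: x=0 → posterior Beta(6, 17)
obs 9: x=1 → posterior Beta(7, 17)
obs 10: x=1 → posterior Beta(8, 17)
obs 11: x=1 → posterior Beta(9, 17)
obs 12: x=1 → posterior Beta(10, 17)
obs 13: x=1 → posterior Beta(11, 17)
obs 14: x=1 → posterior Beta(12, 17)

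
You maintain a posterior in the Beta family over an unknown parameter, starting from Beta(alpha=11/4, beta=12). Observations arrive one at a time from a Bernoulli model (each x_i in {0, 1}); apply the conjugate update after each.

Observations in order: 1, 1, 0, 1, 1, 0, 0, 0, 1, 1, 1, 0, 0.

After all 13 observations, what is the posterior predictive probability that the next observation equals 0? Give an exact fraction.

24/37

obs 1: x=1 → posterior Beta(15/4, 12)
obs 2: x=1 → posterior Beta(19/4, 12)
obs 3: x=0 → posterior Beta(19/4, 13)
obs 4: x=1 → posterior Beta(23/4, 13)
obs 5: x=1 → posterior Beta(27/4, 13)
obs 6: x=0 → posterior Beta(27/4, 14)
obs 7: x=0 → posterior Beta(27/4, 15)
obs 8: x=0 → posterior Beta(27/4, 16)
obs 9: x=1 → posterior Beta(31/4, 16)
obs 10: x=1 → posterior Beta(35/4, 16)
obs 11: x=1 → posterior Beta(39/4, 16)
obs 12: x=0 → posterior Beta(39/4, 17)
obs 13: x=0 → posterior Beta(39/4, 18)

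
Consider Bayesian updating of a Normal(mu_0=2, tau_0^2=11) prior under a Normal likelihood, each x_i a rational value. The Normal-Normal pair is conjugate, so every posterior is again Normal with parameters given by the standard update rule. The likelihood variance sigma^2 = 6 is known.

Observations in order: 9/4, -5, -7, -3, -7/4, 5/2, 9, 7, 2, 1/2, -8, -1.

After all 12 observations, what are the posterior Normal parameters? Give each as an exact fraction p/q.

mu_0=-31/276, tau_0^2=11/23

obs 1: x=9/4 → posterior Normal(147/68, 66/17)
obs 2: x=-5 → posterior Normal(-73/112, 33/14)
obs 3: x=-7 → posterior Normal(-127/52, 22/13)
obs 4: x=-3 → posterior Normal(-513/200, 33/25)
obs 5: x=-7/4 → posterior Normal(-295/122, 66/61)
obs 6: x=5/2 → posterior Normal(-5/3, 11/12)
obs 7: x=9 → posterior Normal(-21/83, 66/83)
obs 8: x=7 → posterior Normal(28/47, 33/47)
obs 9: x=2 → posterior Normal(26/35, 22/35)
obs 10: x=1/2 → posterior Normal(167/232, 33/58)
obs 11: x=-8 → posterior Normal(-9/254, 66/127)
obs 12: x=-1 → posterior Normal(-31/276, 11/23)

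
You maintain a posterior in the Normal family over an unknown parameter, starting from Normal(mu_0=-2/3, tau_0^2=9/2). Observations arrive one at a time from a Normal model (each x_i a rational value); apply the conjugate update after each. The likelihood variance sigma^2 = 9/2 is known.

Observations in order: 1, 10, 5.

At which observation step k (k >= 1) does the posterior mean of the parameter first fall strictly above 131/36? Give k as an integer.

k = 3

obs 1: x=1 → posterior Normal(1/6, 9/4)
obs 2: x=10 → posterior Normal(31/9, 3/2)
obs 3: x=5 → posterior Normal(23/6, 9/8)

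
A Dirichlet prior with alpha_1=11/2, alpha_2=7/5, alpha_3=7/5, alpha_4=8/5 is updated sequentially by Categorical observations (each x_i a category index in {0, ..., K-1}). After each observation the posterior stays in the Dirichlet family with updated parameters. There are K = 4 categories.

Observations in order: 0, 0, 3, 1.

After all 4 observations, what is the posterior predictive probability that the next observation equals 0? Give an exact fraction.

obs 1: x=0 → posterior Dirichlet(13/2, 7/5, 7/5, 8/5)
obs 2: x=0 → posterior Dirichlet(15/2, 7/5, 7/5, 8/5)
obs 3: x=3 → posterior Dirichlet(15/2, 7/5, 7/5, 13/5)
obs 4: x=1 → posterior Dirichlet(15/2, 12/5, 7/5, 13/5)

75/139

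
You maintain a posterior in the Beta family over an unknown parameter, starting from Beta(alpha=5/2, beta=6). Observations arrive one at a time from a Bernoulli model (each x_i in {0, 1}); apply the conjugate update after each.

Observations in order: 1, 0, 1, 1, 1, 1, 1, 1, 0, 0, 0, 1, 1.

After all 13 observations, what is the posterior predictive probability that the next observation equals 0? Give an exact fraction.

obs 1: x=1 → posterior Beta(7/2, 6)
obs 2: x=0 → posterior Beta(7/2, 7)
obs 3: x=1 → posterior Beta(9/2, 7)
obs 4: x=1 → posterior Beta(11/2, 7)
obs 5: x=1 → posterior Beta(13/2, 7)
obs 6: x=1 → posterior Beta(15/2, 7)
obs 7: x=1 → posterior Beta(17/2, 7)
obs 8: x=1 → posterior Beta(19/2, 7)
obs 9: x=0 → posterior Beta(19/2, 8)
obs 10: x=0 → posterior Beta(19/2, 9)
obs 11: x=0 → posterior Beta(19/2, 10)
obs 12: x=1 → posterior Beta(21/2, 10)
obs 13: x=1 → posterior Beta(23/2, 10)

20/43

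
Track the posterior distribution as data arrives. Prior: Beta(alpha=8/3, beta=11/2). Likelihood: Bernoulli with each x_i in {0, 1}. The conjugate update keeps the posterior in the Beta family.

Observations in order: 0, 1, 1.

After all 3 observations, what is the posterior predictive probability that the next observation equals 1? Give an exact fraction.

28/67

obs 1: x=0 → posterior Beta(8/3, 13/2)
obs 2: x=1 → posterior Beta(11/3, 13/2)
obs 3: x=1 → posterior Beta(14/3, 13/2)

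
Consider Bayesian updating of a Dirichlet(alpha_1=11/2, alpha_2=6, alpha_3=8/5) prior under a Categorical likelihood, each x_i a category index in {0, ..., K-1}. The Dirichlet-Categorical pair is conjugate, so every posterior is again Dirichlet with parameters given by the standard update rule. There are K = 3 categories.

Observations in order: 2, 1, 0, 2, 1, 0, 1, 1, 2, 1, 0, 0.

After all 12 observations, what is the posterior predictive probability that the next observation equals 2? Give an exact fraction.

46/251

obs 1: x=2 → posterior Dirichlet(11/2, 6, 13/5)
obs 2: x=1 → posterior Dirichlet(11/2, 7, 13/5)
obs 3: x=0 → posterior Dirichlet(13/2, 7, 13/5)
obs 4: x=2 → posterior Dirichlet(13/2, 7, 18/5)
obs 5: x=1 → posterior Dirichlet(13/2, 8, 18/5)
obs 6: x=0 → posterior Dirichlet(15/2, 8, 18/5)
obs 7: x=1 → posterior Dirichlet(15/2, 9, 18/5)
obs 8: x=1 → posterior Dirichlet(15/2, 10, 18/5)
obs 9: x=2 → posterior Dirichlet(15/2, 10, 23/5)
obs 10: x=1 → posterior Dirichlet(15/2, 11, 23/5)
obs 11: x=0 → posterior Dirichlet(17/2, 11, 23/5)
obs 12: x=0 → posterior Dirichlet(19/2, 11, 23/5)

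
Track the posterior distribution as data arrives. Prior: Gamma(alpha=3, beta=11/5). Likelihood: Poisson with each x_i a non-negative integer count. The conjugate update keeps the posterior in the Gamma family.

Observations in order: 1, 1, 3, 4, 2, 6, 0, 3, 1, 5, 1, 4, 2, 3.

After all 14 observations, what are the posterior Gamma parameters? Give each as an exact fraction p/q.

obs 1: x=1 → posterior Gamma(4, 16/5)
obs 2: x=1 → posterior Gamma(5, 21/5)
obs 3: x=3 → posterior Gamma(8, 26/5)
obs 4: x=4 → posterior Gamma(12, 31/5)
obs 5: x=2 → posterior Gamma(14, 36/5)
obs 6: x=6 → posterior Gamma(20, 41/5)
obs 7: x=0 → posterior Gamma(20, 46/5)
obs 8: x=3 → posterior Gamma(23, 51/5)
obs 9: x=1 → posterior Gamma(24, 56/5)
obs 10: x=5 → posterior Gamma(29, 61/5)
obs 11: x=1 → posterior Gamma(30, 66/5)
obs 12: x=4 → posterior Gamma(34, 71/5)
obs 13: x=2 → posterior Gamma(36, 76/5)
obs 14: x=3 → posterior Gamma(39, 81/5)

alpha=39, beta=81/5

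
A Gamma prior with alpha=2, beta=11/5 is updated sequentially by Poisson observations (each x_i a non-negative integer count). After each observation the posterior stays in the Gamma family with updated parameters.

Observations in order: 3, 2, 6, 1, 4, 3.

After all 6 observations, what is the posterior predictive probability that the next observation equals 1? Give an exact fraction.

775622305627392101510543487308968305/3807783932766699862493193563344470016

obs 1: x=3 → posterior Gamma(5, 16/5)
obs 2: x=2 → posterior Gamma(7, 21/5)
obs 3: x=6 → posterior Gamma(13, 26/5)
obs 4: x=1 → posterior Gamma(14, 31/5)
obs 5: x=4 → posterior Gamma(18, 36/5)
obs 6: x=3 → posterior Gamma(21, 41/5)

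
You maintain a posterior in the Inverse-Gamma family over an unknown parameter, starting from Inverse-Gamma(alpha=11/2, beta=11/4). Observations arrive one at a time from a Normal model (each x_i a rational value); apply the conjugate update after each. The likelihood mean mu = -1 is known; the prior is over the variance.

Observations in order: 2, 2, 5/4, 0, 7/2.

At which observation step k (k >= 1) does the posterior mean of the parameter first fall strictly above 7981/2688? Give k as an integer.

obs 1: x=2 → posterior Inverse-Gamma(6, 29/4)
obs 2: x=2 → posterior Inverse-Gamma(13/2, 47/4)
obs 3: x=5/4 → posterior Inverse-Gamma(7, 457/32)
obs 4: x=0 → posterior Inverse-Gamma(15/2, 473/32)
obs 5: x=7/2 → posterior Inverse-Gamma(8, 797/32)

k = 5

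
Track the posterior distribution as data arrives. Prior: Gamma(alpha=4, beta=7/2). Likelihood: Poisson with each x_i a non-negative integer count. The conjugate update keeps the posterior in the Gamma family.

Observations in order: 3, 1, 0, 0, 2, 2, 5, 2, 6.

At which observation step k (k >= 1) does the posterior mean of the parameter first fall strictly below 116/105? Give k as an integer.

obs 1: x=3 → posterior Gamma(7, 9/2)
obs 2: x=1 → posterior Gamma(8, 11/2)
obs 3: x=0 → posterior Gamma(8, 13/2)
obs 4: x=0 → posterior Gamma(8, 15/2)
obs 5: x=2 → posterior Gamma(10, 17/2)
obs 6: x=2 → posterior Gamma(12, 19/2)
obs 7: x=5 → posterior Gamma(17, 21/2)
obs 8: x=2 → posterior Gamma(19, 23/2)
obs 9: x=6 → posterior Gamma(25, 25/2)

k = 4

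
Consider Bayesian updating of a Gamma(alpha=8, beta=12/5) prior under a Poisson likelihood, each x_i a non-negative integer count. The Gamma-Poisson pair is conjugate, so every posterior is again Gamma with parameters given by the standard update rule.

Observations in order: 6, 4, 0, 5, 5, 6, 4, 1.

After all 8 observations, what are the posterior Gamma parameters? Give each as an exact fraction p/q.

obs 1: x=6 → posterior Gamma(14, 17/5)
obs 2: x=4 → posterior Gamma(18, 22/5)
obs 3: x=0 → posterior Gamma(18, 27/5)
obs 4: x=5 → posterior Gamma(23, 32/5)
obs 5: x=5 → posterior Gamma(28, 37/5)
obs 6: x=6 → posterior Gamma(34, 42/5)
obs 7: x=4 → posterior Gamma(38, 47/5)
obs 8: x=1 → posterior Gamma(39, 52/5)

alpha=39, beta=52/5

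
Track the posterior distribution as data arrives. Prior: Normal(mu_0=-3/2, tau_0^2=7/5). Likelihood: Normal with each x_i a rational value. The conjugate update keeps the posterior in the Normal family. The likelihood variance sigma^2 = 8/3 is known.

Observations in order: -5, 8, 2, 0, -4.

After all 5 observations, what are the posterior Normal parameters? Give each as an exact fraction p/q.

mu_0=-39/145, tau_0^2=56/145

obs 1: x=-5 → posterior Normal(-165/61, 56/61)
obs 2: x=8 → posterior Normal(3/82, 28/41)
obs 3: x=2 → posterior Normal(45/103, 56/103)
obs 4: x=0 → posterior Normal(45/124, 14/31)
obs 5: x=-4 → posterior Normal(-39/145, 56/145)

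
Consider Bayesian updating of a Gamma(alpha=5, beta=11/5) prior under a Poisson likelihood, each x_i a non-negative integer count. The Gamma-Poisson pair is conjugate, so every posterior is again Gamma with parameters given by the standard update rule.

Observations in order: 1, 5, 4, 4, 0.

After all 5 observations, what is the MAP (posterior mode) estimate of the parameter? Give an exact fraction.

5/2

obs 1: x=1 → posterior Gamma(6, 16/5)
obs 2: x=5 → posterior Gamma(11, 21/5)
obs 3: x=4 → posterior Gamma(15, 26/5)
obs 4: x=4 → posterior Gamma(19, 31/5)
obs 5: x=0 → posterior Gamma(19, 36/5)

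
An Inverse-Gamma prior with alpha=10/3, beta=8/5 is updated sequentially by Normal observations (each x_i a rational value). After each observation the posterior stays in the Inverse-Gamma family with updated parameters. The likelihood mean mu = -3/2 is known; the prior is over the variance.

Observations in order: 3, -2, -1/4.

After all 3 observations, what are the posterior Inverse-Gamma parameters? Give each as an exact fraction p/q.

obs 1: x=3 → posterior Inverse-Gamma(23/6, 469/40)
obs 2: x=-2 → posterior Inverse-Gamma(13/3, 237/20)
obs 3: x=-1/4 → posterior Inverse-Gamma(29/6, 2021/160)

alpha=29/6, beta=2021/160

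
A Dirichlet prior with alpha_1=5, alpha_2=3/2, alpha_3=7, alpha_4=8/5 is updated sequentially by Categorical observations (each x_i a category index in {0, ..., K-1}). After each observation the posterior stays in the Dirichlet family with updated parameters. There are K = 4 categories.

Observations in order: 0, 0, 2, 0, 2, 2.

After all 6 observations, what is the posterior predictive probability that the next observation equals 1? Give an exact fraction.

15/211

obs 1: x=0 → posterior Dirichlet(6, 3/2, 7, 8/5)
obs 2: x=0 → posterior Dirichlet(7, 3/2, 7, 8/5)
obs 3: x=2 → posterior Dirichlet(7, 3/2, 8, 8/5)
obs 4: x=0 → posterior Dirichlet(8, 3/2, 8, 8/5)
obs 5: x=2 → posterior Dirichlet(8, 3/2, 9, 8/5)
obs 6: x=2 → posterior Dirichlet(8, 3/2, 10, 8/5)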